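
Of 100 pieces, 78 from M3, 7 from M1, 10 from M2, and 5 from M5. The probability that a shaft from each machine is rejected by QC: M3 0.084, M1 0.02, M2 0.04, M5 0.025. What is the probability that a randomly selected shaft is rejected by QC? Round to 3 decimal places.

0.072

By Bayes' rule, posterior ∝ prior × likelihood:
  M3: 0.78 × 0.084 = 0.06552
  M1: 0.07 × 0.02 = 0.0014
  M2: 0.1 × 0.04 = 0.004
  M5: 0.05 × 0.025 = 0.00125
P(rejected) = 0.06552 + 0.0014 + 0.004 + 0.00125 = 0.07217 → 0.072.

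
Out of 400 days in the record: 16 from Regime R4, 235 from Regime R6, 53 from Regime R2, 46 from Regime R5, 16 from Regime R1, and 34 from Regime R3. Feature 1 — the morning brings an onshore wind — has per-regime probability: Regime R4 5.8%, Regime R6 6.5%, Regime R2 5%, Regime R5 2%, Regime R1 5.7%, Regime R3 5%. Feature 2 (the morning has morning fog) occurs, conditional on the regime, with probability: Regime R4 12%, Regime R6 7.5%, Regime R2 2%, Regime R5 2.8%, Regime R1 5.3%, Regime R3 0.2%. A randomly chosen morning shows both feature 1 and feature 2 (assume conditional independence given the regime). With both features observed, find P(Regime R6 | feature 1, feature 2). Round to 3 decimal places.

By Bayes' rule, posterior ∝ prior × likelihood:
  Regime R4: 0.04 × 0.058 × 0.12 = 0.0002784
  Regime R6: 0.5875 × 0.065 × 0.075 = 0.0028640625
  Regime R2: 0.1325 × 0.05 × 0.02 = 0.0001325
  Regime R5: 0.115 × 0.02 × 0.028 = 0.0000644
  Regime R1: 0.04 × 0.057 × 0.053 = 0.00012084
  Regime R3: 0.085 × 0.05 × 0.002 = 0.0000085
Normalizing constant = 0.0034687025.
P(Regime R6 | evidence) = 0.0028640625 / 0.0034687025 ≈ 0.826.

0.826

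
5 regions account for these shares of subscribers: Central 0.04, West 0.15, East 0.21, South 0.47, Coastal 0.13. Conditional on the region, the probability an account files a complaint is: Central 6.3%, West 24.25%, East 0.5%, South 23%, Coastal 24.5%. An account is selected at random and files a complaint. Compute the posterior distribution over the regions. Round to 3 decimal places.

By Bayes' rule, posterior ∝ prior × likelihood:
  Central: 0.04 × 0.063 = 0.00252
  West: 0.15 × 0.2425 = 0.036375
  East: 0.21 × 0.005 = 0.00105
  South: 0.47 × 0.23 = 0.1081
  Coastal: 0.13 × 0.245 = 0.03185
Sum = 0.179895.
P(Central | complaint) = 0.00252/0.179895 ≈ 0.014
P(West | complaint) = 0.036375/0.179895 ≈ 0.202
P(East | complaint) = 0.00105/0.179895 ≈ 0.006
P(South | complaint) = 0.1081/0.179895 ≈ 0.601
P(Coastal | complaint) = 0.03185/0.179895 ≈ 0.177

Central 0.014, West 0.202, East 0.006, South 0.601, Coastal 0.177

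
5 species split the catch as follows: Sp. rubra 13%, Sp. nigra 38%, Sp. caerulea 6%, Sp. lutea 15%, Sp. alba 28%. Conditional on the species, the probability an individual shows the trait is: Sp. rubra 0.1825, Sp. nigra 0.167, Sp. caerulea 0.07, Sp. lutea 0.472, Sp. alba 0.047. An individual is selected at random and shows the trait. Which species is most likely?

Compute prior × likelihood for every hypothesis:
  Sp. rubra: 0.13 × 0.1825 = 0.023725
  Sp. nigra: 0.38 × 0.167 = 0.06346
  Sp. caerulea: 0.06 × 0.07 = 0.0042
  Sp. lutea: 0.15 × 0.472 = 0.0708
  Sp. alba: 0.28 × 0.047 = 0.01316
Sum = 0.175345.
Largest term belongs to Sp. lutea, so Sp. lutea is most probable.

Sp. lutea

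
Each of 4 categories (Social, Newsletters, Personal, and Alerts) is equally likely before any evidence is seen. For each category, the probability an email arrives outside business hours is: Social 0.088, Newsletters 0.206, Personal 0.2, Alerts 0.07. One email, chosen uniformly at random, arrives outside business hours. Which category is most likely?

With a uniform prior (1/4 each), posterior ∝ likelihood:
  Social: 0.088
  Newsletters: 0.206
  Personal: 0.2
  Alerts: 0.07
Total = 0.564.
Largest term belongs to Newsletters, so Newsletters is most probable.

Newsletters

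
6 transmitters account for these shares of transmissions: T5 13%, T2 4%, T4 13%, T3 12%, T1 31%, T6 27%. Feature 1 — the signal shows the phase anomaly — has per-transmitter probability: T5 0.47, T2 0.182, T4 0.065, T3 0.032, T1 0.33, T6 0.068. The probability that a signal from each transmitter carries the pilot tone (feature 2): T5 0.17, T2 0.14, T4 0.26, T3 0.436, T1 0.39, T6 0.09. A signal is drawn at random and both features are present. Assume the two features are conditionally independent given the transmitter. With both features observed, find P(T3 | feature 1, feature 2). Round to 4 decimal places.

Prior × likelihood for each hypothesis:
  T5: 0.13 × 0.47 × 0.17 = 0.010387
  T2: 0.04 × 0.182 × 0.14 = 0.0010192
  T4: 0.13 × 0.065 × 0.26 = 0.002197
  T3: 0.12 × 0.032 × 0.436 = 0.00167424
  T1: 0.31 × 0.33 × 0.39 = 0.039897
  T6: 0.27 × 0.068 × 0.09 = 0.0016524
Total = 0.05682684.
P(T3 | evidence) = 0.00167424 / 0.05682684 ≈ 0.0295.

0.0295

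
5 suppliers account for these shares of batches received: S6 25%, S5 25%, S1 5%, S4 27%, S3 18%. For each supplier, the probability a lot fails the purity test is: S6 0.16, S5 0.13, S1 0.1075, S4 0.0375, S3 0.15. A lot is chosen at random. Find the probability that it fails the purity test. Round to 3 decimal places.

0.115

Prior × likelihood for each hypothesis:
  S6: 0.25 × 0.16 = 0.04
  S5: 0.25 × 0.13 = 0.0325
  S1: 0.05 × 0.1075 = 0.005375
  S4: 0.27 × 0.0375 = 0.010125
  S3: 0.18 × 0.15 = 0.027
P(off-spec) = 0.04 + 0.0325 + 0.005375 + 0.010125 + 0.027 = 0.115 → 0.115.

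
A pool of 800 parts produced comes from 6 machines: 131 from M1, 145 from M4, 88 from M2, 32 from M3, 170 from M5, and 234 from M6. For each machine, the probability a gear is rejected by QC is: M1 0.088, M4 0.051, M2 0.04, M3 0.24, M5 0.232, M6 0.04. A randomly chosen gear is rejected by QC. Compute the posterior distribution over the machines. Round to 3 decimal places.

By Bayes' rule, posterior ∝ prior × likelihood:
  M1: 0.16375 × 0.088 = 0.01441
  M4: 0.18125 × 0.051 = 0.00924375
  M2: 0.11 × 0.04 = 0.0044
  M3: 0.04 × 0.24 = 0.0096
  M5: 0.2125 × 0.232 = 0.0493
  M6: 0.2925 × 0.04 = 0.0117
Total = 0.09865375.
P(M1 | rejected) = 0.01441/0.09865375 ≈ 0.146
P(M4 | rejected) = 0.00924375/0.09865375 ≈ 0.094
P(M2 | rejected) = 0.0044/0.09865375 ≈ 0.045
P(M3 | rejected) = 0.0096/0.09865375 ≈ 0.097
P(M5 | rejected) = 0.0493/0.09865375 ≈ 0.500
P(M6 | rejected) = 0.0117/0.09865375 ≈ 0.119
(Check: 0.146+0.094+0.045+0.097+0.500+0.119 = 1.001.)

M1 0.146, M4 0.094, M2 0.045, M3 0.097, M5 0.500, M6 0.119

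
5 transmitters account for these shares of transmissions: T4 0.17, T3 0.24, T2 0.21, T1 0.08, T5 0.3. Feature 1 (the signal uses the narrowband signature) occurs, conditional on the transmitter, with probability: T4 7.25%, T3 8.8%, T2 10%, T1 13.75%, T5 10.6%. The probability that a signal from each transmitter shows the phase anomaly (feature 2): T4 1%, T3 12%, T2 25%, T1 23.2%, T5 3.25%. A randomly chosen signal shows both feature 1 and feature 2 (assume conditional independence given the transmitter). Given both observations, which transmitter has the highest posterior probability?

Prior × likelihood for each hypothesis:
  T4: 0.17 × 0.0725 × 0.01 = 0.00012325
  T3: 0.24 × 0.088 × 0.12 = 0.0025344
  T2: 0.21 × 0.1 × 0.25 = 0.00525
  T1: 0.08 × 0.1375 × 0.232 = 0.002552
  T5: 0.3 × 0.106 × 0.0325 = 0.0010335
Normalizing constant = 0.01149315.
Largest term belongs to T2, so T2 is most probable.

T2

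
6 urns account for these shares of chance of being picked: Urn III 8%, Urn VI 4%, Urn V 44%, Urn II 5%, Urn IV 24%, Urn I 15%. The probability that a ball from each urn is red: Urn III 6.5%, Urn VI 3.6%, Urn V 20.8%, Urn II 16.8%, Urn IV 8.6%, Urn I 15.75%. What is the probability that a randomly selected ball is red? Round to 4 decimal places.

Compute prior × likelihood for every hypothesis:
  Urn III: 0.08 × 0.065 = 0.0052
  Urn VI: 0.04 × 0.036 = 0.00144
  Urn V: 0.44 × 0.208 = 0.09152
  Urn II: 0.05 × 0.168 = 0.0084
  Urn IV: 0.24 × 0.086 = 0.02064
  Urn I: 0.15 × 0.1575 = 0.023625
P(red) = 0.0052 + 0.00144 + 0.09152 + 0.0084 + 0.02064 + 0.023625 = 0.150825 → 0.1508.

0.1508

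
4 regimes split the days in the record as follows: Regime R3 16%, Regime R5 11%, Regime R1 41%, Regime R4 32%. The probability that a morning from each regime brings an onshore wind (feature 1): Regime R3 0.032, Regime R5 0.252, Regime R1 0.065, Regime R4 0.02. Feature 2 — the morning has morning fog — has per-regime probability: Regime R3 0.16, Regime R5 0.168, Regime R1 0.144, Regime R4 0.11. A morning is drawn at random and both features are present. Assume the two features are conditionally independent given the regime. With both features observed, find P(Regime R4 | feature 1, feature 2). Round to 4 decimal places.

0.0703

Prior × likelihood for each hypothesis:
  Regime R3: 0.16 × 0.032 × 0.16 = 0.0008192
  Regime R5: 0.11 × 0.252 × 0.168 = 0.00465696
  Regime R1: 0.41 × 0.065 × 0.144 = 0.0038376
  Regime R4: 0.32 × 0.02 × 0.11 = 0.000704
Total = 0.01001776.
P(Regime R4 | evidence) = 0.000704 / 0.01001776 ≈ 0.0703.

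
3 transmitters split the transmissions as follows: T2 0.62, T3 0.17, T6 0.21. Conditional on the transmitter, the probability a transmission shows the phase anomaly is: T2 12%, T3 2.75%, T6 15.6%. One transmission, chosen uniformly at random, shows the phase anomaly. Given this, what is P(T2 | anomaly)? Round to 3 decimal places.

0.665

By Bayes' rule, posterior ∝ prior × likelihood:
  T2: 0.62 × 0.12 = 0.0744
  T3: 0.17 × 0.0275 = 0.004675
  T6: 0.21 × 0.156 = 0.03276
Normalizing constant = 0.111835.
P(T2 | evidence) = 0.0744 / 0.111835 ≈ 0.665.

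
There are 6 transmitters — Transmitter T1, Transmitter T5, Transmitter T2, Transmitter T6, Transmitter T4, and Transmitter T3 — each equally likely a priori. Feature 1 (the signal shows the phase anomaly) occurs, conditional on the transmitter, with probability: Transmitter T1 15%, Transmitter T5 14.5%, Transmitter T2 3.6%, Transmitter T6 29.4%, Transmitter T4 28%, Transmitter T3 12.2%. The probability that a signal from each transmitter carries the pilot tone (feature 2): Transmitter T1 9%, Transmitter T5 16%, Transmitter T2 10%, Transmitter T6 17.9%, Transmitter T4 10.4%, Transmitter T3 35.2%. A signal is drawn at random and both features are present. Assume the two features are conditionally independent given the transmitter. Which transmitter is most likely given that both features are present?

Transmitter T6

With a uniform prior (1/6 each), posterior ∝ likelihood:
  Transmitter T1: 0.15 × 0.09 = 0.0135
  Transmitter T5: 0.145 × 0.16 = 0.0232
  Transmitter T2: 0.036 × 0.1 = 0.0036
  Transmitter T6: 0.294 × 0.179 = 0.052626
  Transmitter T4: 0.28 × 0.104 = 0.02912
  Transmitter T3: 0.122 × 0.352 = 0.042944
Normalizing constant = 0.16499.
Largest term belongs to Transmitter T6, so Transmitter T6 is most probable.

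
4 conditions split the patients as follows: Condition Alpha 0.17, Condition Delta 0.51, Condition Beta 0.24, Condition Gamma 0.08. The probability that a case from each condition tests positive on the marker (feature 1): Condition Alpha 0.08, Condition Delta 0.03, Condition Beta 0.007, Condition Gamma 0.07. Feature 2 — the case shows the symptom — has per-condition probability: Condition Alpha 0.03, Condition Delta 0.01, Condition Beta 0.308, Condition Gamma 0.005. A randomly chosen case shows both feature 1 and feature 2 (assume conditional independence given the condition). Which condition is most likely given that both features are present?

Unnormalized posteriors (prior × likelihood):
  Condition Alpha: 0.17 × 0.08 × 0.03 = 0.000408
  Condition Delta: 0.51 × 0.03 × 0.01 = 0.000153
  Condition Beta: 0.24 × 0.007 × 0.308 = 0.00051744
  Condition Gamma: 0.08 × 0.07 × 0.005 = 0.000028
Normalizing constant = 0.00110644.
Largest term belongs to Condition Beta, so Condition Beta is most probable.

Condition Beta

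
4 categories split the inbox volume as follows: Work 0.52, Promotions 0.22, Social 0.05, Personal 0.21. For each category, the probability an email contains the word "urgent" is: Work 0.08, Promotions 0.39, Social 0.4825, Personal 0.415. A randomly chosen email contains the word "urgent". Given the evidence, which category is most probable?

By Bayes' rule, posterior ∝ prior × likelihood:
  Work: 0.52 × 0.08 = 0.0416
  Promotions: 0.22 × 0.39 = 0.0858
  Social: 0.05 × 0.4825 = 0.024125
  Personal: 0.21 × 0.415 = 0.08715
Normalizing constant = 0.238675.
Largest term belongs to Personal, so Personal is most probable.

Personal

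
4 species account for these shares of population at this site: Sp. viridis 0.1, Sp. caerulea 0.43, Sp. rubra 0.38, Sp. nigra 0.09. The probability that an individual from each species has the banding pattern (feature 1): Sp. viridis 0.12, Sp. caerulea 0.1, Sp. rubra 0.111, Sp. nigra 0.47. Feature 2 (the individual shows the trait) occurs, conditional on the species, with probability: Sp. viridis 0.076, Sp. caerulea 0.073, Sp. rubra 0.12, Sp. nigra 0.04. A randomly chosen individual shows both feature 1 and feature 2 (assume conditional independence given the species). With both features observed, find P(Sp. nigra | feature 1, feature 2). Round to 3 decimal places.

0.157

By Bayes' rule, posterior ∝ prior × likelihood:
  Sp. viridis: 0.1 × 0.12 × 0.076 = 0.000912
  Sp. caerulea: 0.43 × 0.1 × 0.073 = 0.003139
  Sp. rubra: 0.38 × 0.111 × 0.12 = 0.0050616
  Sp. nigra: 0.09 × 0.47 × 0.04 = 0.001692
Total = 0.0108046.
P(Sp. nigra | evidence) = 0.001692 / 0.0108046 ≈ 0.157.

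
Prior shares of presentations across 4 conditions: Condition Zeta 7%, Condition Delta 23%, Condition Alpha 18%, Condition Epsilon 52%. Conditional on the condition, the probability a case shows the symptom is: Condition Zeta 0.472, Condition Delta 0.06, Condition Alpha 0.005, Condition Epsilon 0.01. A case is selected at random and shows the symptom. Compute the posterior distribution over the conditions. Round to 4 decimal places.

Unnormalized posteriors (prior × likelihood):
  Condition Zeta: 0.07 × 0.472 = 0.03304
  Condition Delta: 0.23 × 0.06 = 0.0138
  Condition Alpha: 0.18 × 0.005 = 0.0009
  Condition Epsilon: 0.52 × 0.01 = 0.0052
Sum = 0.05294.
P(Condition Zeta | symptomatic) = 0.03304/0.05294 ≈ 0.6241
P(Condition Delta | symptomatic) = 0.0138/0.05294 ≈ 0.2607
P(Condition Alpha | symptomatic) = 0.0009/0.05294 ≈ 0.0170
P(Condition Epsilon | symptomatic) = 0.0052/0.05294 ≈ 0.0982

Condition Zeta 0.6241, Condition Delta 0.2607, Condition Alpha 0.0170, Condition Epsilon 0.0982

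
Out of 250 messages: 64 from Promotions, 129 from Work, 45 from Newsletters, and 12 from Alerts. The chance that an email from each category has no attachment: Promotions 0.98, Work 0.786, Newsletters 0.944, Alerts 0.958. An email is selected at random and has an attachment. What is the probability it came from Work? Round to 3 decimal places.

Taking complements, P(attachment | each) = Promotions 0.02, Work 0.214, Newsletters 0.056, Alerts 0.042.
Unnormalized posteriors (prior × likelihood):
  Promotions: 0.256 × 0.02 = 0.00512
  Work: 0.516 × 0.214 = 0.110424
  Newsletters: 0.18 × 0.056 = 0.01008
  Alerts: 0.048 × 0.042 = 0.002016
Total = 0.12764.
P(Work | evidence) = 0.110424 / 0.12764 ≈ 0.865.

0.865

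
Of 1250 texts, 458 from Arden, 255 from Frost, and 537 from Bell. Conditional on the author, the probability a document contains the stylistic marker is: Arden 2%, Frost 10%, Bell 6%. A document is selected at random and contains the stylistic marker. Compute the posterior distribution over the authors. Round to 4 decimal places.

Arden 0.1370, Frost 0.3813, Bell 0.4818

Unnormalized posteriors (prior × likelihood):
  Arden: 0.3664 × 0.02 = 0.007328
  Frost: 0.204 × 0.1 = 0.0204
  Bell: 0.4296 × 0.06 = 0.025776
Total = 0.053504.
P(Arden | marker) = 0.007328/0.053504 ≈ 0.1370
P(Frost | marker) = 0.0204/0.053504 ≈ 0.3813
P(Bell | marker) = 0.025776/0.053504 ≈ 0.4818
(Check: 0.1370+0.3813+0.4818 = 1.0001.)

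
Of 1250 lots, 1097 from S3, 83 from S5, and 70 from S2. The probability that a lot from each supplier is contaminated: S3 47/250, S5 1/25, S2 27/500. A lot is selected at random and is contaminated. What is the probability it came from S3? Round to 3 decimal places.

By Bayes' rule, posterior ∝ prior × likelihood:
  S3: 0.8776 × 0.188 = 0.1649888
  S5: 0.0664 × 0.04 = 0.002656
  S2: 0.056 × 0.054 = 0.003024
Sum = 0.1706688.
P(S3 | evidence) = 0.1649888 / 0.1706688 ≈ 0.967.

0.967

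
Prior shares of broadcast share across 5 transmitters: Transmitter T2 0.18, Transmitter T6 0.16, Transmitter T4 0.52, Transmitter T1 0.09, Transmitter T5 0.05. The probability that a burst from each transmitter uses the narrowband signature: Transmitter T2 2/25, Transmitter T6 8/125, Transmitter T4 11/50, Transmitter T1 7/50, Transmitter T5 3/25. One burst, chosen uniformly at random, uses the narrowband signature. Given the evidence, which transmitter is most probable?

Transmitter T4

Compute prior × likelihood for every hypothesis:
  Transmitter T2: 0.18 × 0.08 = 0.0144
  Transmitter T6: 0.16 × 0.064 = 0.01024
  Transmitter T4: 0.52 × 0.22 = 0.1144
  Transmitter T1: 0.09 × 0.14 = 0.0126
  Transmitter T5: 0.05 × 0.12 = 0.006
Normalizing constant = 0.15764.
Largest term belongs to Transmitter T4, so Transmitter T4 is most probable.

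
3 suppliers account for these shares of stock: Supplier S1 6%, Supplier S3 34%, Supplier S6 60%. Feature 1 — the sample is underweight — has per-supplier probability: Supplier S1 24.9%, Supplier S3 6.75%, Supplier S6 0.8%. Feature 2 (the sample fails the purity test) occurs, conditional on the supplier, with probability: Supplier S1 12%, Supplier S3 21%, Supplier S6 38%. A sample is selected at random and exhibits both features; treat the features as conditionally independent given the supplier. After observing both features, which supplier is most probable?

Supplier S3

Unnormalized posteriors (prior × likelihood):
  Supplier S1: 0.06 × 0.249 × 0.12 = 0.0017928
  Supplier S3: 0.34 × 0.0675 × 0.21 = 0.0048195
  Supplier S6: 0.6 × 0.008 × 0.38 = 0.001824
Total = 0.0084363.
Largest term belongs to Supplier S3, so Supplier S3 is most probable.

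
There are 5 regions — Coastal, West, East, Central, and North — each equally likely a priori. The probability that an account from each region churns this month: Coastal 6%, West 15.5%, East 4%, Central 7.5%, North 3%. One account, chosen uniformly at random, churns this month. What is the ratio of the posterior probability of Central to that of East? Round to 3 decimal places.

1.875

With a uniform prior (1/5 each), posterior ∝ likelihood:
  Coastal: 0.06
  West: 0.155
  East: 0.04
  Central: 0.075
  North: 0.03
Total = 0.36.
The ratio is 0.075 / 0.04 (the normalizer cancels) = 1.875.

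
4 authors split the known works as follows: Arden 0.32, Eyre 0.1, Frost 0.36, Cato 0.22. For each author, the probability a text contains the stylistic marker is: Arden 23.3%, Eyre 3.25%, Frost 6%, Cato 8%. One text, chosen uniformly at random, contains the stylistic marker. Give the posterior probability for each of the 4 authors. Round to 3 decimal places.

Arden 0.637, Eyre 0.028, Frost 0.185, Cato 0.150

Prior × likelihood for each hypothesis:
  Arden: 0.32 × 0.233 = 0.07456
  Eyre: 0.1 × 0.0325 = 0.00325
  Frost: 0.36 × 0.06 = 0.0216
  Cato: 0.22 × 0.08 = 0.0176
Normalizing constant = 0.11701.
P(Arden | marker) = 0.07456/0.11701 ≈ 0.637
P(Eyre | marker) = 0.00325/0.11701 ≈ 0.028
P(Frost | marker) = 0.0216/0.11701 ≈ 0.185
P(Cato | marker) = 0.0176/0.11701 ≈ 0.150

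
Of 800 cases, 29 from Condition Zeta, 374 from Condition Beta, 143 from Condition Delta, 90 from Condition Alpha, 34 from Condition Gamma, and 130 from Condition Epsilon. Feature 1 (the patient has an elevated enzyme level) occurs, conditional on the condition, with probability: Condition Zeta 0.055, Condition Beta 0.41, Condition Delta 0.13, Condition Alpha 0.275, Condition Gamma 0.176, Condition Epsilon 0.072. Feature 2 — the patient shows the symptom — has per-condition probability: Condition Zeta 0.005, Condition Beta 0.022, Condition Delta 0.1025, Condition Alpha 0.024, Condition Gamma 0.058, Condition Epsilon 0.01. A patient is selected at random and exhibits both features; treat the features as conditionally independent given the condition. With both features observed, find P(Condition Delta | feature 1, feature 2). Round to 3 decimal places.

Compute prior × likelihood for every hypothesis:
  Condition Zeta: 0.03625 × 0.055 × 0.005 = 0.00000996875
  Condition Beta: 0.4675 × 0.41 × 0.022 = 0.00421685
  Condition Delta: 0.17875 × 0.13 × 0.1025 = 0.00238184375
  Condition Alpha: 0.1125 × 0.275 × 0.024 = 0.0007425
  Condition Gamma: 0.0425 × 0.176 × 0.058 = 0.00043384
  Condition Epsilon: 0.1625 × 0.072 × 0.01 = 0.000117
Sum = 0.0079020025.
P(Condition Delta | evidence) = 0.00238184375 / 0.0079020025 ≈ 0.301.

0.301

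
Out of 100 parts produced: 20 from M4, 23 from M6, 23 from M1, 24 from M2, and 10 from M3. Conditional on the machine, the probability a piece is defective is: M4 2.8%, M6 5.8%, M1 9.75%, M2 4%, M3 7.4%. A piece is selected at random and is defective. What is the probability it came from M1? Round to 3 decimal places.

0.384

By Bayes' rule, posterior ∝ prior × likelihood:
  M4: 0.2 × 0.028 = 0.0056
  M6: 0.23 × 0.058 = 0.01334
  M1: 0.23 × 0.0975 = 0.022425
  M2: 0.24 × 0.04 = 0.0096
  M3: 0.1 × 0.074 = 0.0074
Normalizing constant = 0.058365.
P(M1 | evidence) = 0.022425 / 0.058365 ≈ 0.384.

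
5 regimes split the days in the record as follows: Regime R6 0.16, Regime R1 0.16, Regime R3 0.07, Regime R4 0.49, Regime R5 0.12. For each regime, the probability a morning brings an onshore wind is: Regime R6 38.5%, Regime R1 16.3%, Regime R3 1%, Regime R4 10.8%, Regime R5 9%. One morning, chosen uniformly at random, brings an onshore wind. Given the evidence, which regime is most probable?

Prior × likelihood for each hypothesis:
  Regime R6: 0.16 × 0.385 = 0.0616
  Regime R1: 0.16 × 0.163 = 0.02608
  Regime R3: 0.07 × 0.01 = 0.0007
  Regime R4: 0.49 × 0.108 = 0.05292
  Regime R5: 0.12 × 0.09 = 0.0108
Normalizing constant = 0.1521.
Largest term belongs to Regime R6, so Regime R6 is most probable.

Regime R6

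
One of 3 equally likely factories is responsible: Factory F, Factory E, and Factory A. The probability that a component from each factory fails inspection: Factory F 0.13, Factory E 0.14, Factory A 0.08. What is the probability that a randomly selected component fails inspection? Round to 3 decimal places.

0.117

Since the prior is uniform, the posterior is proportional to the likelihood:
  Factory F: 0.13
  Factory E: 0.14
  Factory A: 0.08
P(nonconforming) = (1/3) × (0.13 + 0.14 + 0.08) = 0.35/3 ≈ 0.117.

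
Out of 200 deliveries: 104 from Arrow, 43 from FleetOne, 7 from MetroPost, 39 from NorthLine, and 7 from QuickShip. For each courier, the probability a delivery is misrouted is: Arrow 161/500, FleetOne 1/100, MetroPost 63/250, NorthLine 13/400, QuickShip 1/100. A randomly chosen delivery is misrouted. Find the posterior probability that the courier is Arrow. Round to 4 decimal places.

By Bayes' rule, posterior ∝ prior × likelihood:
  Arrow: 0.52 × 0.322 = 0.16744
  FleetOne: 0.215 × 0.01 = 0.00215
  MetroPost: 0.035 × 0.252 = 0.00882
  NorthLine: 0.195 × 0.0325 = 0.0063375
  QuickShip: 0.035 × 0.01 = 0.00035
Normalizing constant = 0.1850975.
P(Arrow | evidence) = 0.16744 / 0.1850975 ≈ 0.9046.

0.9046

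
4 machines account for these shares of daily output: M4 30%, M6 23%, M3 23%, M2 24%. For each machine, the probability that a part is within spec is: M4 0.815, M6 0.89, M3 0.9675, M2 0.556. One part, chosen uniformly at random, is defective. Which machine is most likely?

M2

Taking complements, P(defective | each) = M4 0.185, M6 0.11, M3 0.0325, M2 0.444.
Prior × likelihood for each hypothesis:
  M4: 0.3 × 0.185 = 0.0555
  M6: 0.23 × 0.11 = 0.0253
  M3: 0.23 × 0.0325 = 0.007475
  M2: 0.24 × 0.444 = 0.10656
Normalizing constant = 0.194835.
Largest term belongs to M2, so M2 is most probable.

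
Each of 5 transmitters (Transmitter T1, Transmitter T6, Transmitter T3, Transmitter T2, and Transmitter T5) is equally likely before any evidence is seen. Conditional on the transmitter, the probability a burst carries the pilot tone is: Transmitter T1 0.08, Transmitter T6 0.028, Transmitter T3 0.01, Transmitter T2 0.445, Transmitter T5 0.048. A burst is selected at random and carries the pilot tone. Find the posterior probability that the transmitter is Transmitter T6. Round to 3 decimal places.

0.046

With a uniform prior (1/5 each), posterior ∝ likelihood:
  Transmitter T1: 0.08
  Transmitter T6: 0.028
  Transmitter T3: 0.01
  Transmitter T2: 0.445
  Transmitter T5: 0.048
Total = 0.611.
P(Transmitter T6 | evidence) = 0.028 / 0.611 ≈ 0.046.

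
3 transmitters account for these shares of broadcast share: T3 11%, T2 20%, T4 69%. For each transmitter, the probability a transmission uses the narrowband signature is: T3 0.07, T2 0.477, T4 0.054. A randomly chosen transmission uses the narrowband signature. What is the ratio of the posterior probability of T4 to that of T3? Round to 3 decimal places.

Prior × likelihood for each hypothesis:
  T3: 0.11 × 0.07 = 0.0077
  T2: 0.2 × 0.477 = 0.0954
  T4: 0.69 × 0.054 = 0.03726
Normalizing constant = 0.14036.
The ratio is 0.03726 / 0.0077 (the normalizer cancels) = 4.839.

4.839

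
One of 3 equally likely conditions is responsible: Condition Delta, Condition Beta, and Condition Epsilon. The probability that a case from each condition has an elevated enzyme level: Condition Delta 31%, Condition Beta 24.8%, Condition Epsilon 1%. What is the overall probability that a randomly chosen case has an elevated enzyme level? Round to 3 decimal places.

Since the prior is uniform, the posterior is proportional to the likelihood:
  Condition Delta: 0.31
  Condition Beta: 0.248
  Condition Epsilon: 0.01
P(elevated) = (1/3) × (0.31 + 0.248 + 0.01) = 0.568/3 ≈ 0.189.

0.189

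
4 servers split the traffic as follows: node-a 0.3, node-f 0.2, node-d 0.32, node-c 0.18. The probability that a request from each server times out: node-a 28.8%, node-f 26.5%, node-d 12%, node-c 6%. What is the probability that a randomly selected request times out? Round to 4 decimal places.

0.1886

Prior × likelihood for each hypothesis:
  node-a: 0.3 × 0.288 = 0.0864
  node-f: 0.2 × 0.265 = 0.053
  node-d: 0.32 × 0.12 = 0.0384
  node-c: 0.18 × 0.06 = 0.0108
P(timeout) = 0.0864 + 0.053 + 0.0384 + 0.0108 = 0.1886 → 0.1886.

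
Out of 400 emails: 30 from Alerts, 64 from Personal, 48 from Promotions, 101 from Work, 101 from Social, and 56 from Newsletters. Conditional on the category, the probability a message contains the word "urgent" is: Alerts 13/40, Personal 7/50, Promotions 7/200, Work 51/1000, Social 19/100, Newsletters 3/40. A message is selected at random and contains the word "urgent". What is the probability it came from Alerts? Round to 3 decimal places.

Prior × likelihood for each hypothesis:
  Alerts: 0.075 × 0.325 = 0.024375
  Personal: 0.16 × 0.14 = 0.0224
  Promotions: 0.12 × 0.035 = 0.0042
  Work: 0.2525 × 0.051 = 0.0128775
  Social: 0.2525 × 0.19 = 0.047975
  Newsletters: 0.14 × 0.075 = 0.0105
Total = 0.1223275.
P(Alerts | evidence) = 0.024375 / 0.1223275 ≈ 0.199.

0.199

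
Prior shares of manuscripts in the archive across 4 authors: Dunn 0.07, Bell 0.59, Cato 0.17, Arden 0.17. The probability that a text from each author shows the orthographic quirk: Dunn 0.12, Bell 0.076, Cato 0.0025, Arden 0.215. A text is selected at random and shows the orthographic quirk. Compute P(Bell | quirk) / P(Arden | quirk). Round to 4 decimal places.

Compute prior × likelihood for every hypothesis:
  Dunn: 0.07 × 0.12 = 0.0084
  Bell: 0.59 × 0.076 = 0.04484
  Cato: 0.17 × 0.0025 = 0.000425
  Arden: 0.17 × 0.215 = 0.03655
Total = 0.090215.
The ratio is 0.04484 / 0.03655 (the normalizer cancels) = 1.2268.

1.2268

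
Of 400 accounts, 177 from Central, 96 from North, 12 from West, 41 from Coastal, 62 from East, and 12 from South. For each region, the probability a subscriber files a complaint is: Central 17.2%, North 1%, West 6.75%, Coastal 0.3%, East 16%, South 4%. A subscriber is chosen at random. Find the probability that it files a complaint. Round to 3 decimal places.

By Bayes' rule, posterior ∝ prior × likelihood:
  Central: 0.4425 × 0.172 = 0.07611
  North: 0.24 × 0.01 = 0.0024
  West: 0.03 × 0.0675 = 0.002025
  Coastal: 0.1025 × 0.003 = 0.0003075
  East: 0.155 × 0.16 = 0.0248
  South: 0.03 × 0.04 = 0.0012
P(complaint) = 0.07611 + 0.0024 + 0.002025 + 0.0003075 + 0.0248 + 0.0012 = 0.1068425 → 0.107.

0.107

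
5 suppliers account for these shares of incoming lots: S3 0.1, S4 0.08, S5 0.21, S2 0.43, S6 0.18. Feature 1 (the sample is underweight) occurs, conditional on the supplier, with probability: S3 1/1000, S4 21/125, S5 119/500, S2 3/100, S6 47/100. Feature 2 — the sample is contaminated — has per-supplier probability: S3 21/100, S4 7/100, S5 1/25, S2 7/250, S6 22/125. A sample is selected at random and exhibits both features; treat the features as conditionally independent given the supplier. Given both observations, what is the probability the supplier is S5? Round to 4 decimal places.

0.1098

Prior × likelihood for each hypothesis:
  S3: 0.1 × 0.001 × 0.21 = 0.000021
  S4: 0.08 × 0.168 × 0.07 = 0.0009408
  S5: 0.21 × 0.238 × 0.04 = 0.0019992
  S2: 0.43 × 0.03 × 0.028 = 0.0003612
  S6: 0.18 × 0.47 × 0.176 = 0.0148896
Total = 0.0182118.
P(S5 | evidence) = 0.0019992 / 0.0182118 ≈ 0.1098.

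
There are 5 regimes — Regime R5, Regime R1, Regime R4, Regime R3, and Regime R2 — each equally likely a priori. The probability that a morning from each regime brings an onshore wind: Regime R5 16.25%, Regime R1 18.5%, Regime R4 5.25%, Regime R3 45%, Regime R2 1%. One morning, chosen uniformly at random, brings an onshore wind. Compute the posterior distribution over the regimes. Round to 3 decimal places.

Since the prior is uniform, the posterior is proportional to the likelihood:
  Regime R5: 0.1625
  Regime R1: 0.185
  Regime R4: 0.0525
  Regime R3: 0.45
  Regime R2: 0.01
Sum = 0.86.
P(Regime R5 | onshore) = 0.1625/0.86 ≈ 0.189
P(Regime R1 | onshore) = 0.185/0.86 ≈ 0.215
P(Regime R4 | onshore) = 0.0525/0.86 ≈ 0.061
P(Regime R3 | onshore) = 0.45/0.86 ≈ 0.523
P(Regime R2 | onshore) = 0.01/0.86 ≈ 0.012
(Check: 0.189+0.215+0.061+0.523+0.012 = 1.000.)

Regime R5 0.189, Regime R1 0.215, Regime R4 0.061, Regime R3 0.523, Regime R2 0.012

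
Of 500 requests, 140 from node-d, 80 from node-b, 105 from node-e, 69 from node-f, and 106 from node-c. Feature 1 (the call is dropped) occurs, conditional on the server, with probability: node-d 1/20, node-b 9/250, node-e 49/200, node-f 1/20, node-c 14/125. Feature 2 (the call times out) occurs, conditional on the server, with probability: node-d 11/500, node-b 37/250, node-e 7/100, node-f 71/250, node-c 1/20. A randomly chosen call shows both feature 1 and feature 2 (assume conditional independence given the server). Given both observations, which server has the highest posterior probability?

Unnormalized posteriors (prior × likelihood):
  node-d: 0.28 × 0.05 × 0.022 = 0.000308
  node-b: 0.16 × 0.036 × 0.148 = 0.00085248
  node-e: 0.21 × 0.245 × 0.07 = 0.0036015
  node-f: 0.138 × 0.05 × 0.284 = 0.0019596
  node-c: 0.212 × 0.112 × 0.05 = 0.0011872
Normalizing constant = 0.00790878.
Largest term belongs to node-e, so node-e is most probable.

node-e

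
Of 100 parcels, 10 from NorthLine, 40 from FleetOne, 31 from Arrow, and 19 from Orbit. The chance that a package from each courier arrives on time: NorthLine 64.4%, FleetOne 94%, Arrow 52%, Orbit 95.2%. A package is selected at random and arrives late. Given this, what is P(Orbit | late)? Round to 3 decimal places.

Taking complements, P(late | each) = NorthLine 0.356, FleetOne 0.06, Arrow 0.48, Orbit 0.048.
Unnormalized posteriors (prior × likelihood):
  NorthLine: 0.1 × 0.356 = 0.0356
  FleetOne: 0.4 × 0.06 = 0.024
  Arrow: 0.31 × 0.48 = 0.1488
  Orbit: 0.19 × 0.048 = 0.00912
Sum = 0.21752.
P(Orbit | evidence) = 0.00912 / 0.21752 ≈ 0.042.

0.042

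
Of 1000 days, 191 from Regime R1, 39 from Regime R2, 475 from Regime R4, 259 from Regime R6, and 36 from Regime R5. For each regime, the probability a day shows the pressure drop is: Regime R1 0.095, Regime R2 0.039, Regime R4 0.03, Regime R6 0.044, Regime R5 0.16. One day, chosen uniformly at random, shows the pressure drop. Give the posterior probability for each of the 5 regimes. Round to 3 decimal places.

Compute prior × likelihood for every hypothesis:
  Regime R1: 0.191 × 0.095 = 0.018145
  Regime R2: 0.039 × 0.039 = 0.001521
  Regime R4: 0.475 × 0.03 = 0.01425
  Regime R6: 0.259 × 0.044 = 0.011396
  Regime R5: 0.036 × 0.16 = 0.00576
Total = 0.051072.
P(Regime R1 | drop) = 0.018145/0.051072 ≈ 0.355
P(Regime R2 | drop) = 0.001521/0.051072 ≈ 0.030
P(Regime R4 | drop) = 0.01425/0.051072 ≈ 0.279
P(Regime R6 | drop) = 0.011396/0.051072 ≈ 0.223
P(Regime R5 | drop) = 0.00576/0.051072 ≈ 0.113

Regime R1 0.355, Regime R2 0.030, Regime R4 0.279, Regime R6 0.223, Regime R5 0.113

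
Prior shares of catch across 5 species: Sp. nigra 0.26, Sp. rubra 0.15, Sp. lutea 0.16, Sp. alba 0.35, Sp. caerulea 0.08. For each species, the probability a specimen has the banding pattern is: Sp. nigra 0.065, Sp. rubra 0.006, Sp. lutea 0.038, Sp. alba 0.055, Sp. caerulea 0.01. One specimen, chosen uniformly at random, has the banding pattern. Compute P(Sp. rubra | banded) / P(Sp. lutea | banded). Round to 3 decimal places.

By Bayes' rule, posterior ∝ prior × likelihood:
  Sp. nigra: 0.26 × 0.065 = 0.0169
  Sp. rubra: 0.15 × 0.006 = 0.0009
  Sp. lutea: 0.16 × 0.038 = 0.00608
  Sp. alba: 0.35 × 0.055 = 0.01925
  Sp. caerulea: 0.08 × 0.01 = 0.0008
Total = 0.04393.
The ratio is 0.0009 / 0.00608 (the normalizer cancels) = 0.148.

0.148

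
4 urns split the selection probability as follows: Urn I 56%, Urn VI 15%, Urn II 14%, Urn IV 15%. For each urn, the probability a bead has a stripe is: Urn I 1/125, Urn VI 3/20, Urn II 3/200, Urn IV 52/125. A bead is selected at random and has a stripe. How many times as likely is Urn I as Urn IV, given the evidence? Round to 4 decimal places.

0.0718

Compute prior × likelihood for every hypothesis:
  Urn I: 0.56 × 0.008 = 0.00448
  Urn VI: 0.15 × 0.15 = 0.0225
  Urn II: 0.14 × 0.015 = 0.0021
  Urn IV: 0.15 × 0.416 = 0.0624
Total = 0.09148.
The ratio is 0.00448 / 0.0624 (the normalizer cancels) = 0.0718.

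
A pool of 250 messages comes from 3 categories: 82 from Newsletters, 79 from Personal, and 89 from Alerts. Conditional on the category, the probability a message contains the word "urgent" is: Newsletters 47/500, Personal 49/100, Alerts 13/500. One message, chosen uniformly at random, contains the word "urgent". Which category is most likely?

Personal

By Bayes' rule, posterior ∝ prior × likelihood:
  Newsletters: 0.328 × 0.094 = 0.030832
  Personal: 0.316 × 0.49 = 0.15484
  Alerts: 0.356 × 0.026 = 0.009256
Normalizing constant = 0.194928.
Largest term belongs to Personal, so Personal is most probable.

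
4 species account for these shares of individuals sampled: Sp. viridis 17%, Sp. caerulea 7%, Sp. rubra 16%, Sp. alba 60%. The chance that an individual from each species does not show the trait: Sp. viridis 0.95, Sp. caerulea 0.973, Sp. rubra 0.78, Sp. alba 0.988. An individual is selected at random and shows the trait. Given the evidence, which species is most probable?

Sp. rubra

Taking complements, P(trait | each) = Sp. viridis 0.05, Sp. caerulea 0.027, Sp. rubra 0.22, Sp. alba 0.012.
By Bayes' rule, posterior ∝ prior × likelihood:
  Sp. viridis: 0.17 × 0.05 = 0.0085
  Sp. caerulea: 0.07 × 0.027 = 0.00189
  Sp. rubra: 0.16 × 0.22 = 0.0352
  Sp. alba: 0.6 × 0.012 = 0.0072
Total = 0.05279.
Largest term belongs to Sp. rubra, so Sp. rubra is most probable.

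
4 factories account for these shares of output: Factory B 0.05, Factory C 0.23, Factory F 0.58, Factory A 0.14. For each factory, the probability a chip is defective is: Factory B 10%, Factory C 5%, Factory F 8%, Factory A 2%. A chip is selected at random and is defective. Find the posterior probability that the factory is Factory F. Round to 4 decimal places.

0.7062

Compute prior × likelihood for every hypothesis:
  Factory B: 0.05 × 0.1 = 0.005
  Factory C: 0.23 × 0.05 = 0.0115
  Factory F: 0.58 × 0.08 = 0.0464
  Factory A: 0.14 × 0.02 = 0.0028
Total = 0.0657.
P(Factory F | evidence) = 0.0464 / 0.0657 ≈ 0.7062.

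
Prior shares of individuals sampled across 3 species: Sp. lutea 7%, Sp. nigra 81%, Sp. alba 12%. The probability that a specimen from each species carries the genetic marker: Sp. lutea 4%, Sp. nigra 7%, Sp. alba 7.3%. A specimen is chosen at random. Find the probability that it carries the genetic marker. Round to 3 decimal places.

Compute prior × likelihood for every hypothesis:
  Sp. lutea: 0.07 × 0.04 = 0.0028
  Sp. nigra: 0.81 × 0.07 = 0.0567
  Sp. alba: 0.12 × 0.073 = 0.00876
P(marker) = 0.0028 + 0.0567 + 0.00876 = 0.06826 → 0.068.

0.068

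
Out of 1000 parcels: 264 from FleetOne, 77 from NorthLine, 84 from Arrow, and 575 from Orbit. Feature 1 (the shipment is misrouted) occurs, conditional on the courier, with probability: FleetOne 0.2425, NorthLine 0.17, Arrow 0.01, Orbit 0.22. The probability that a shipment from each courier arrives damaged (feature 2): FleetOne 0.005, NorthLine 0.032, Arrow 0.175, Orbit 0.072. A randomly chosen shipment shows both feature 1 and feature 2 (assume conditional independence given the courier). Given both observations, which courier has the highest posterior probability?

Prior × likelihood for each hypothesis:
  FleetOne: 0.264 × 0.2425 × 0.005 = 0.0003201
  NorthLine: 0.077 × 0.17 × 0.032 = 0.00041888
  Arrow: 0.084 × 0.01 × 0.175 = 0.000147
  Orbit: 0.575 × 0.22 × 0.072 = 0.009108
Normalizing constant = 0.00999398.
Largest term belongs to Orbit, so Orbit is most probable.

Orbit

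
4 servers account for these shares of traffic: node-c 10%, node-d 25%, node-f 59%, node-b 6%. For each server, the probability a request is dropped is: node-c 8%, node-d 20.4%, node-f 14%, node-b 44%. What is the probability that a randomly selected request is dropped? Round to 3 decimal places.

Unnormalized posteriors (prior × likelihood):
  node-c: 0.1 × 0.08 = 0.008
  node-d: 0.25 × 0.204 = 0.051
  node-f: 0.59 × 0.14 = 0.0826
  node-b: 0.06 × 0.44 = 0.0264
P(dropped) = 0.008 + 0.051 + 0.0826 + 0.0264 = 0.168 → 0.168.

0.168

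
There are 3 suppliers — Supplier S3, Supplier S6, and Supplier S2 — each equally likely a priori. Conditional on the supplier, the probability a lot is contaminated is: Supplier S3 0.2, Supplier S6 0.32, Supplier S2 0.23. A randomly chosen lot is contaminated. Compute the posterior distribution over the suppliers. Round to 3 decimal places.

Supplier S3 0.267, Supplier S6 0.427, Supplier S2 0.307

Since the prior is uniform, the posterior is proportional to the likelihood:
  Supplier S3: 0.2
  Supplier S6: 0.32
  Supplier S2: 0.23
Normalizing constant = 0.75.
P(Supplier S3 | contaminated) = 0.2/0.75 ≈ 0.267
P(Supplier S6 | contaminated) = 0.32/0.75 ≈ 0.427
P(Supplier S2 | contaminated) = 0.23/0.75 ≈ 0.307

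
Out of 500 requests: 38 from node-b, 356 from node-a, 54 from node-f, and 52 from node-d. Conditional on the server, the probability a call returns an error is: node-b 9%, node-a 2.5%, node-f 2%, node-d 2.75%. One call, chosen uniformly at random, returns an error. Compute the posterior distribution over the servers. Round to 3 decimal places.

node-b 0.231, node-a 0.600, node-f 0.073, node-d 0.096

Prior × likelihood for each hypothesis:
  node-b: 0.076 × 0.09 = 0.00684
  node-a: 0.712 × 0.025 = 0.0178
  node-f: 0.108 × 0.02 = 0.00216
  node-d: 0.104 × 0.0275 = 0.00286
Total = 0.02966.
P(node-b | error) = 0.00684/0.02966 ≈ 0.231
P(node-a | error) = 0.0178/0.02966 ≈ 0.600
P(node-f | error) = 0.00216/0.02966 ≈ 0.073
P(node-d | error) = 0.00286/0.02966 ≈ 0.096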